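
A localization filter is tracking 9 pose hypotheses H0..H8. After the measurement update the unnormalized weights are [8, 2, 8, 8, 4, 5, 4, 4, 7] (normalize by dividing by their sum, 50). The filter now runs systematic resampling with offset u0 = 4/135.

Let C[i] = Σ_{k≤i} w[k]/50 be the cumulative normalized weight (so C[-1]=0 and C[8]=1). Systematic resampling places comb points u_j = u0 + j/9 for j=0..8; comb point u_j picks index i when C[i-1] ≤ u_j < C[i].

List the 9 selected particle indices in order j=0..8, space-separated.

C = [4/25, 1/5, 9/25, 13/25, 3/5, 7/10, 39/50, 43/50, 1]
j=0: u_0=4/135 ∈ [0, 4/25) → index 0
j=1: u_1=19/135 ∈ [0, 4/25) → index 0
j=2: u_2=34/135 ∈ [1/5, 9/25) → index 2
j=3: u_3=49/135 ∈ [9/25, 13/25) → index 3
j=4: u_4=64/135 ∈ [9/25, 13/25) → index 3
j=5: u_5=79/135 ∈ [13/25, 3/5) → index 4
j=6: u_6=94/135 ∈ [3/5, 7/10) → index 5
j=7: u_7=109/135 ∈ [39/50, 43/50) → index 7
j=8: u_8=124/135 ∈ [43/50, 1) → index 8

0 0 2 3 3 4 5 7 8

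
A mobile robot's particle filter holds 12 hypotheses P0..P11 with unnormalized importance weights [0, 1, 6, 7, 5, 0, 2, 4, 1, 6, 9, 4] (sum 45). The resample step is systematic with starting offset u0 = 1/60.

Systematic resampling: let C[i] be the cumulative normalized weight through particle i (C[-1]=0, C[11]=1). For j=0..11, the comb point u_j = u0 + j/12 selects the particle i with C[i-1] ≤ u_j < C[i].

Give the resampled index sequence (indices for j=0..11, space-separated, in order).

1 2 3 3 4 6 7 9 9 10 10 11

C = [0, 1/45, 7/45, 14/45, 19/45, 19/45, 7/15, 5/9, 26/45, 32/45, 41/45, 1]
j=0: u_0=1/60 ∈ [0, 1/45) → index 1
j=1: u_1=1/10 ∈ [1/45, 7/45) → index 2
j=2: u_2=11/60 ∈ [7/45, 14/45) → index 3
j=3: u_3=4/15 ∈ [7/45, 14/45) → index 3
j=4: u_4=7/20 ∈ [14/45, 19/45) → index 4
j=5: u_5=13/30 ∈ [19/45, 7/15) → index 6
j=6: u_6=31/60 ∈ [7/15, 5/9) → index 7
j=7: u_7=3/5 ∈ [26/45, 32/45) → index 9
j=8: u_8=41/60 ∈ [26/45, 32/45) → index 9
j=9: u_9=23/30 ∈ [32/45, 41/45) → index 10
j=10: u_10=17/20 ∈ [32/45, 41/45) → index 10
j=11: u_11=14/15 ∈ [41/45, 1) → index 11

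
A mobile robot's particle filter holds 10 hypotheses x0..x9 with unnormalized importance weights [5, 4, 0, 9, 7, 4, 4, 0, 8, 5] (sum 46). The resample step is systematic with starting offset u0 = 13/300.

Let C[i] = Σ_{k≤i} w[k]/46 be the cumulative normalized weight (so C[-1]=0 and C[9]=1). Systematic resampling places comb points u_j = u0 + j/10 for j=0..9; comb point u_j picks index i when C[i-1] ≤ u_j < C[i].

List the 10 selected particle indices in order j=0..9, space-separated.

0 1 3 3 4 4 6 8 8 9

C = [5/46, 9/46, 9/46, 9/23, 25/46, 29/46, 33/46, 33/46, 41/46, 1]
j=0: u_0=13/300 ∈ [0, 5/46) → index 0
j=1: u_1=43/300 ∈ [5/46, 9/46) → index 1
j=2: u_2=73/300 ∈ [9/46, 9/23) → index 3
j=3: u_3=103/300 ∈ [9/46, 9/23) → index 3
j=4: u_4=133/300 ∈ [9/23, 25/46) → index 4
j=5: u_5=163/300 ∈ [9/23, 25/46) → index 4
j=6: u_6=193/300 ∈ [29/46, 33/46) → index 6
j=7: u_7=223/300 ∈ [33/46, 41/46) → index 8
j=8: u_8=253/300 ∈ [33/46, 41/46) → index 8
j=9: u_9=283/300 ∈ [41/46, 1) → index 9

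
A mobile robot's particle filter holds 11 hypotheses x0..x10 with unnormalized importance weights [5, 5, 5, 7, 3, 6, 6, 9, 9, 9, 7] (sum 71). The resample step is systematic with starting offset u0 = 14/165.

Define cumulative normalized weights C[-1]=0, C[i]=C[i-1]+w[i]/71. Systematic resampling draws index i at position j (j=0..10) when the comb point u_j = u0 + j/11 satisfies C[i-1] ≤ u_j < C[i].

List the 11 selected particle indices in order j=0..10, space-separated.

C = [5/71, 10/71, 15/71, 22/71, 25/71, 31/71, 37/71, 46/71, 55/71, 64/71, 1]
j=0: u_0=14/165 ∈ [5/71, 10/71) → index 1
j=1: u_1=29/165 ∈ [10/71, 15/71) → index 2
j=2: u_2=4/15 ∈ [15/71, 22/71) → index 3
j=3: u_3=59/165 ∈ [25/71, 31/71) → index 5
j=4: u_4=74/165 ∈ [31/71, 37/71) → index 6
j=5: u_5=89/165 ∈ [37/71, 46/71) → index 7
j=6: u_6=104/165 ∈ [37/71, 46/71) → index 7
j=7: u_7=119/165 ∈ [46/71, 55/71) → index 8
j=8: u_8=134/165 ∈ [55/71, 64/71) → index 9
j=9: u_9=149/165 ∈ [64/71, 1) → index 10
j=10: u_10=164/165 ∈ [64/71, 1) → index 10

1 2 3 5 6 7 7 8 9 10 10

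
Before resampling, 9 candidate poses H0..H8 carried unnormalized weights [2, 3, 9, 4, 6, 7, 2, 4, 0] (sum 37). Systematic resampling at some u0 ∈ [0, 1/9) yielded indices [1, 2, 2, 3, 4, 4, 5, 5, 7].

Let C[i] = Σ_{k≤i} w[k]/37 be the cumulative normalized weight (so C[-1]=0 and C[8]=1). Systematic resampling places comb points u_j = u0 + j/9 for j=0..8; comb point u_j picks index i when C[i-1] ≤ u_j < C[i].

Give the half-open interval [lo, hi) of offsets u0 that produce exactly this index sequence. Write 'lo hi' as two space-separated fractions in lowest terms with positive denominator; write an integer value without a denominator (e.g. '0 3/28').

2/37 20/333

C = [2/37, 5/37, 14/37, 18/37, 24/37, 31/37, 33/37, 1, 1]
j=0 picked index 1: u0 ∈ [2/37, 5/37)
j=1 picked index 2: u0 ∈ [8/333, 89/333)
j=2 picked index 2: u0 ∈ [-29/333, 52/333)
j=3 picked index 3: u0 ∈ [5/111, 17/111)
j=4 picked index 4: u0 ∈ [14/333, 68/333)
j=5 picked index 4: u0 ∈ [-23/333, 31/333)
j=6 picked index 5: u0 ∈ [-2/111, 19/111)
j=7 picked index 5: u0 ∈ [-43/333, 20/333)
j=8 picked index 7: u0 ∈ [1/333, 1/9)
intersection: [2/37, 20/333)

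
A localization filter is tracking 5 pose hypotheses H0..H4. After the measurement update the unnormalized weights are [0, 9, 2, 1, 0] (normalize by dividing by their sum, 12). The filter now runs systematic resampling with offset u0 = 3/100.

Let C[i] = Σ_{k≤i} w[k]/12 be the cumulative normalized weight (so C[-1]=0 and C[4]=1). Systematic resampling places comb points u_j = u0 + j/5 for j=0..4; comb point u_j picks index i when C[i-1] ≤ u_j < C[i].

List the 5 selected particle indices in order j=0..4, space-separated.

1 1 1 1 2

C = [0, 3/4, 11/12, 1, 1]
j=0: u_0=3/100 ∈ [0, 3/4) → index 1
j=1: u_1=23/100 ∈ [0, 3/4) → index 1
j=2: u_2=43/100 ∈ [0, 3/4) → index 1
j=3: u_3=63/100 ∈ [0, 3/4) → index 1
j=4: u_4=83/100 ∈ [3/4, 11/12) → index 2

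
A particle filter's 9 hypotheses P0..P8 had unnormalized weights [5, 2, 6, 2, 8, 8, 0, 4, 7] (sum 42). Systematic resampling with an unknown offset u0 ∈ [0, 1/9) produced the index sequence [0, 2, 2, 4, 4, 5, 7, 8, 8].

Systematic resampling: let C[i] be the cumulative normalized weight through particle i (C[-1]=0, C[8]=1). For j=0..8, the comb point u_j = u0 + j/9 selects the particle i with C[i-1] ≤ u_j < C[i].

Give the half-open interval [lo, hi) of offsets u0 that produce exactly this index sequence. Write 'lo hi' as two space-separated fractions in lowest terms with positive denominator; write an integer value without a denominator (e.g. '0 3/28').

1/14 11/126

C = [5/42, 1/6, 13/42, 5/14, 23/42, 31/42, 31/42, 5/6, 1]
j=0 picked index 0: u0 ∈ [0, 5/42)
j=1 picked index 2: u0 ∈ [1/18, 25/126)
j=2 picked index 2: u0 ∈ [-1/18, 11/126)
j=3 picked index 4: u0 ∈ [1/42, 3/14)
j=4 picked index 4: u0 ∈ [-11/126, 13/126)
j=5 picked index 5: u0 ∈ [-1/126, 23/126)
j=6 picked index 7: u0 ∈ [1/14, 1/6)
j=7 picked index 8: u0 ∈ [1/18, 2/9)
j=8 picked index 8: u0 ∈ [-1/18, 1/9)
intersection: [1/14, 11/126)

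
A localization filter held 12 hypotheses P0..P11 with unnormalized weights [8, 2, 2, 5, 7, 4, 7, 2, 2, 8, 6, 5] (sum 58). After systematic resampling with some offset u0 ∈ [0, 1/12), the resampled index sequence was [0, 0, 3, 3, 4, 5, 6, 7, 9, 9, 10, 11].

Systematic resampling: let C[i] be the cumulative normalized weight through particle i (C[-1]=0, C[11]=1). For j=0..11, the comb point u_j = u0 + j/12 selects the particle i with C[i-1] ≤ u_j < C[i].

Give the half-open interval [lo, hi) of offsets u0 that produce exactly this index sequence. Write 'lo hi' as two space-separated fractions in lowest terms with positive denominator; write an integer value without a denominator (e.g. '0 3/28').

C = [4/29, 5/29, 6/29, 17/58, 12/29, 14/29, 35/58, 37/58, 39/58, 47/58, 53/58, 1]
j=0 picked index 0: u0 ∈ [0, 4/29)
j=1 picked index 0: u0 ∈ [-1/12, 19/348)
j=2 picked index 3: u0 ∈ [7/174, 11/87)
j=3 picked index 3: u0 ∈ [-5/116, 5/116)
j=4 picked index 4: u0 ∈ [-7/174, 7/87)
j=5 picked index 5: u0 ∈ [-1/348, 23/348)
j=6 picked index 6: u0 ∈ [-1/58, 3/29)
j=7 picked index 7: u0 ∈ [7/348, 19/348)
j=8 picked index 9: u0 ∈ [1/174, 25/174)
j=9 picked index 9: u0 ∈ [-9/116, 7/116)
j=10 picked index 10: u0 ∈ [-2/87, 7/87)
j=11 picked index 11: u0 ∈ [-1/348, 1/12)
intersection: [7/174, 5/116)

7/174 5/116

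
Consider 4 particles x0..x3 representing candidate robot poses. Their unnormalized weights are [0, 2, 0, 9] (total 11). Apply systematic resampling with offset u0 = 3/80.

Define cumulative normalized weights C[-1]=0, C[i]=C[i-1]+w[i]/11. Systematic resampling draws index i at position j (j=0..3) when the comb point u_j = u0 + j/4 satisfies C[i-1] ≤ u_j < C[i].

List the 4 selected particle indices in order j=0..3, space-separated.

C = [0, 2/11, 2/11, 1]
j=0: u_0=3/80 ∈ [0, 2/11) → index 1
j=1: u_1=23/80 ∈ [2/11, 1) → index 3
j=2: u_2=43/80 ∈ [2/11, 1) → index 3
j=3: u_3=63/80 ∈ [2/11, 1) → index 3

1 3 3 3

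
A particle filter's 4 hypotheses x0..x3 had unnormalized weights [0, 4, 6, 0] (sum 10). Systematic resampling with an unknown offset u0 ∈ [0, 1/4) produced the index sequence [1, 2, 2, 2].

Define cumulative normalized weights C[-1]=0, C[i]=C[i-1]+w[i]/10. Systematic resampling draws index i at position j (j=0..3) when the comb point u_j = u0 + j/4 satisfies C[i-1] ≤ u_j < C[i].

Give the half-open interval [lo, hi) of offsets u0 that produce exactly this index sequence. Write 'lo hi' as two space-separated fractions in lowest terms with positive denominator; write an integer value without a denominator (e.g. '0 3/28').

3/20 1/4

C = [0, 2/5, 1, 1]
j=0 picked index 1: u0 ∈ [0, 2/5)
j=1 picked index 2: u0 ∈ [3/20, 3/4)
j=2 picked index 2: u0 ∈ [-1/10, 1/2)
j=3 picked index 2: u0 ∈ [-7/20, 1/4)
intersection: [3/20, 1/4)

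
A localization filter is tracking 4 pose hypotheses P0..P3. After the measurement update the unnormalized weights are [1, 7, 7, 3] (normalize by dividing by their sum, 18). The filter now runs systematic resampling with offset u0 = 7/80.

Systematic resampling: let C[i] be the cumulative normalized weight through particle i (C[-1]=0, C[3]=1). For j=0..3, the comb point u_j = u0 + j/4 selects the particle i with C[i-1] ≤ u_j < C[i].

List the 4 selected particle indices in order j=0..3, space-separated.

1 1 2 3

C = [1/18, 4/9, 5/6, 1]
j=0: u_0=7/80 ∈ [1/18, 4/9) → index 1
j=1: u_1=27/80 ∈ [1/18, 4/9) → index 1
j=2: u_2=47/80 ∈ [4/9, 5/6) → index 2
j=3: u_3=67/80 ∈ [5/6, 1) → index 3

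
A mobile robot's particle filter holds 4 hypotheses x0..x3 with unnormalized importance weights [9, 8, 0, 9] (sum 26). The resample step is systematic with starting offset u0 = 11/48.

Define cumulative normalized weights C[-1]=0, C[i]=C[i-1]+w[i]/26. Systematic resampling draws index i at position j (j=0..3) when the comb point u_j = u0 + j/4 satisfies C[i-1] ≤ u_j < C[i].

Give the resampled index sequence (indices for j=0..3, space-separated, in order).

0 1 3 3

C = [9/26, 17/26, 17/26, 1]
j=0: u_0=11/48 ∈ [0, 9/26) → index 0
j=1: u_1=23/48 ∈ [9/26, 17/26) → index 1
j=2: u_2=35/48 ∈ [17/26, 1) → index 3
j=3: u_3=47/48 ∈ [17/26, 1) → index 3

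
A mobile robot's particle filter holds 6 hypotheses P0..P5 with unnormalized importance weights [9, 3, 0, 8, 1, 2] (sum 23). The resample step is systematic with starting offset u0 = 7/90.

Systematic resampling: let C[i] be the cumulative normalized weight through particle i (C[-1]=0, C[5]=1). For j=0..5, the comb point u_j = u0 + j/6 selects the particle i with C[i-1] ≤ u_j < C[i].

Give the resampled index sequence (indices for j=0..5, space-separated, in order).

0 0 1 3 3 4

C = [9/23, 12/23, 12/23, 20/23, 21/23, 1]
j=0: u_0=7/90 ∈ [0, 9/23) → index 0
j=1: u_1=11/45 ∈ [0, 9/23) → index 0
j=2: u_2=37/90 ∈ [9/23, 12/23) → index 1
j=3: u_3=26/45 ∈ [12/23, 20/23) → index 3
j=4: u_4=67/90 ∈ [12/23, 20/23) → index 3
j=5: u_5=41/45 ∈ [20/23, 21/23) → index 4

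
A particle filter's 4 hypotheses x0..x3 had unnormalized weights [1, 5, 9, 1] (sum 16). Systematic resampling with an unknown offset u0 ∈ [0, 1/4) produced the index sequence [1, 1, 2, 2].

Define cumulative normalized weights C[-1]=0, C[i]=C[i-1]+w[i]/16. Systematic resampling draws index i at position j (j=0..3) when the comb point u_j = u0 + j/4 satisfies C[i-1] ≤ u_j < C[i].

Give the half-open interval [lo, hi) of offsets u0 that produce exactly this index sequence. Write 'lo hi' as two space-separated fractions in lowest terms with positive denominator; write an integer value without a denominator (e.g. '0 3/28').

C = [1/16, 3/8, 15/16, 1]
j=0 picked index 1: u0 ∈ [1/16, 3/8)
j=1 picked index 1: u0 ∈ [-3/16, 1/8)
j=2 picked index 2: u0 ∈ [-1/8, 7/16)
j=3 picked index 2: u0 ∈ [-3/8, 3/16)
intersection: [1/16, 1/8)

1/16 1/8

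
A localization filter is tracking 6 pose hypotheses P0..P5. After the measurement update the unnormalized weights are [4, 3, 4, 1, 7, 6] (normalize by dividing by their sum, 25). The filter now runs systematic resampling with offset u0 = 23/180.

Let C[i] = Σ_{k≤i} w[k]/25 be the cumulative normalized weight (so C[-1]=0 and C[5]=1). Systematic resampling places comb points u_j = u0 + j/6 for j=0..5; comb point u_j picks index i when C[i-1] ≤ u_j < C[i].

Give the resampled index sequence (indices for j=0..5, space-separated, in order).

0 2 3 4 5 5

C = [4/25, 7/25, 11/25, 12/25, 19/25, 1]
j=0: u_0=23/180 ∈ [0, 4/25) → index 0
j=1: u_1=53/180 ∈ [7/25, 11/25) → index 2
j=2: u_2=83/180 ∈ [11/25, 12/25) → index 3
j=3: u_3=113/180 ∈ [12/25, 19/25) → index 4
j=4: u_4=143/180 ∈ [19/25, 1) → index 5
j=5: u_5=173/180 ∈ [19/25, 1) → index 5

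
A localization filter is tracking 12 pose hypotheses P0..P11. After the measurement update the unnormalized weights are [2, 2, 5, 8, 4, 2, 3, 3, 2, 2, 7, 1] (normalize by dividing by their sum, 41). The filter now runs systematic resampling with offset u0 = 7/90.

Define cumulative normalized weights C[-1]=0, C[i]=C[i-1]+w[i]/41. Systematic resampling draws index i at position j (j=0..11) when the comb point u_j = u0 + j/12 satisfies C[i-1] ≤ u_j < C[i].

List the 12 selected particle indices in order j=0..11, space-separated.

1 2 3 3 3 4 6 7 8 10 10 11

C = [2/41, 4/41, 9/41, 17/41, 21/41, 23/41, 26/41, 29/41, 31/41, 33/41, 40/41, 1]
j=0: u_0=7/90 ∈ [2/41, 4/41) → index 1
j=1: u_1=29/180 ∈ [4/41, 9/41) → index 2
j=2: u_2=11/45 ∈ [9/41, 17/41) → index 3
j=3: u_3=59/180 ∈ [9/41, 17/41) → index 3
j=4: u_4=37/90 ∈ [9/41, 17/41) → index 3
j=5: u_5=89/180 ∈ [17/41, 21/41) → index 4
j=6: u_6=26/45 ∈ [23/41, 26/41) → index 6
j=7: u_7=119/180 ∈ [26/41, 29/41) → index 7
j=8: u_8=67/90 ∈ [29/41, 31/41) → index 8
j=9: u_9=149/180 ∈ [33/41, 40/41) → index 10
j=10: u_10=41/45 ∈ [33/41, 40/41) → index 10
j=11: u_11=179/180 ∈ [40/41, 1) → index 11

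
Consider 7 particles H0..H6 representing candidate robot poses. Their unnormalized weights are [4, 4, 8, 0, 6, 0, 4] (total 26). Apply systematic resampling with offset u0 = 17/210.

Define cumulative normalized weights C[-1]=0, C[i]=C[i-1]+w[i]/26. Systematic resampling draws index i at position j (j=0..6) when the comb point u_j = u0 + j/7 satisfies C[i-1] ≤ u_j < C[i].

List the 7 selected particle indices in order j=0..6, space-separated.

C = [2/13, 4/13, 8/13, 8/13, 11/13, 11/13, 1]
j=0: u_0=17/210 ∈ [0, 2/13) → index 0
j=1: u_1=47/210 ∈ [2/13, 4/13) → index 1
j=2: u_2=11/30 ∈ [4/13, 8/13) → index 2
j=3: u_3=107/210 ∈ [4/13, 8/13) → index 2
j=4: u_4=137/210 ∈ [8/13, 11/13) → index 4
j=5: u_5=167/210 ∈ [8/13, 11/13) → index 4
j=6: u_6=197/210 ∈ [11/13, 1) → index 6

0 1 2 2 4 4 6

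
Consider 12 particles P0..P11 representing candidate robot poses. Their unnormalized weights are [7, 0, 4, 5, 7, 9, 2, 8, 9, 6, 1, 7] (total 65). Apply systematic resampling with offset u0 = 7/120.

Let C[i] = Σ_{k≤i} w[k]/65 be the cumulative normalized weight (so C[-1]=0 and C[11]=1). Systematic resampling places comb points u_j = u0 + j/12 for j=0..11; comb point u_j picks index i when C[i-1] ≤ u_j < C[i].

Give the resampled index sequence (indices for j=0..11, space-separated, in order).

0 2 3 4 5 5 7 7 8 9 10 11

C = [7/65, 7/65, 11/65, 16/65, 23/65, 32/65, 34/65, 42/65, 51/65, 57/65, 58/65, 1]
j=0: u_0=7/120 ∈ [0, 7/65) → index 0
j=1: u_1=17/120 ∈ [7/65, 11/65) → index 2
j=2: u_2=9/40 ∈ [11/65, 16/65) → index 3
j=3: u_3=37/120 ∈ [16/65, 23/65) → index 4
j=4: u_4=47/120 ∈ [23/65, 32/65) → index 5
j=5: u_5=19/40 ∈ [23/65, 32/65) → index 5
j=6: u_6=67/120 ∈ [34/65, 42/65) → index 7
j=7: u_7=77/120 ∈ [34/65, 42/65) → index 7
j=8: u_8=29/40 ∈ [42/65, 51/65) → index 8
j=9: u_9=97/120 ∈ [51/65, 57/65) → index 9
j=10: u_10=107/120 ∈ [57/65, 58/65) → index 10
j=11: u_11=39/40 ∈ [58/65, 1) → index 11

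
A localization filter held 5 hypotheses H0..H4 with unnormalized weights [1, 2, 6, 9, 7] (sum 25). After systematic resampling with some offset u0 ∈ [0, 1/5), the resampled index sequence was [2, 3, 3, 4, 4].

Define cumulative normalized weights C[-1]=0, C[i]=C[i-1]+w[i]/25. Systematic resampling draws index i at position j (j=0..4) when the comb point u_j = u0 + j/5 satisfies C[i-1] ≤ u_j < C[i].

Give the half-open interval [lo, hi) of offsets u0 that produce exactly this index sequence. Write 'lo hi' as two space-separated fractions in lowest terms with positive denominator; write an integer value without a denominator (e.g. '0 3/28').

4/25 1/5

C = [1/25, 3/25, 9/25, 18/25, 1]
j=0 picked index 2: u0 ∈ [3/25, 9/25)
j=1 picked index 3: u0 ∈ [4/25, 13/25)
j=2 picked index 3: u0 ∈ [-1/25, 8/25)
j=3 picked index 4: u0 ∈ [3/25, 2/5)
j=4 picked index 4: u0 ∈ [-2/25, 1/5)
intersection: [4/25, 1/5)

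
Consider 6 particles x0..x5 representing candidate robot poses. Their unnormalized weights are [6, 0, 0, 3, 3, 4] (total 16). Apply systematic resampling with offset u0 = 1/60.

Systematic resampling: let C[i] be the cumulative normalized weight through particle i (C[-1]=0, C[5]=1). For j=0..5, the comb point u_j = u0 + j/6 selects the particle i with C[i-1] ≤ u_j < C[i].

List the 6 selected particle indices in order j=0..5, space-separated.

0 0 0 3 4 5

C = [3/8, 3/8, 3/8, 9/16, 3/4, 1]
j=0: u_0=1/60 ∈ [0, 3/8) → index 0
j=1: u_1=11/60 ∈ [0, 3/8) → index 0
j=2: u_2=7/20 ∈ [0, 3/8) → index 0
j=3: u_3=31/60 ∈ [3/8, 9/16) → index 3
j=4: u_4=41/60 ∈ [9/16, 3/4) → index 4
j=5: u_5=17/20 ∈ [3/4, 1) → index 5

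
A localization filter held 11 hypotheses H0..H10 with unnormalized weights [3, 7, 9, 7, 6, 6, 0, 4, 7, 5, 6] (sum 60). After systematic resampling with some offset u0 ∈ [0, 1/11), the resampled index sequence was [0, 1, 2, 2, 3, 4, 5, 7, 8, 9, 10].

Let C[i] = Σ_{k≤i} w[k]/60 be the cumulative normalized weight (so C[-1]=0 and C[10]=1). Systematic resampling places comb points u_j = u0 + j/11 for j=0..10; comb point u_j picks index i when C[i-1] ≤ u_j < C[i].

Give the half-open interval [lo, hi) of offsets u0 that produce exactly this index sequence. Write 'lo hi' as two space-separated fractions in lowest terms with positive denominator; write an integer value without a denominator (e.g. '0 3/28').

C = [1/20, 1/6, 19/60, 13/30, 8/15, 19/30, 19/30, 7/10, 49/60, 9/10, 1]
j=0 picked index 0: u0 ∈ [0, 1/20)
j=1 picked index 1: u0 ∈ [-9/220, 5/66)
j=2 picked index 2: u0 ∈ [-1/66, 89/660)
j=3 picked index 2: u0 ∈ [-7/66, 29/660)
j=4 picked index 3: u0 ∈ [-31/660, 23/330)
j=5 picked index 4: u0 ∈ [-7/330, 13/165)
j=6 picked index 5: u0 ∈ [-2/165, 29/330)
j=7 picked index 7: u0 ∈ [-1/330, 7/110)
j=8 picked index 8: u0 ∈ [-3/110, 59/660)
j=9 picked index 9: u0 ∈ [-1/660, 9/110)
j=10 picked index 10: u0 ∈ [-1/110, 1/11)
intersection: [0, 29/660)

0 29/660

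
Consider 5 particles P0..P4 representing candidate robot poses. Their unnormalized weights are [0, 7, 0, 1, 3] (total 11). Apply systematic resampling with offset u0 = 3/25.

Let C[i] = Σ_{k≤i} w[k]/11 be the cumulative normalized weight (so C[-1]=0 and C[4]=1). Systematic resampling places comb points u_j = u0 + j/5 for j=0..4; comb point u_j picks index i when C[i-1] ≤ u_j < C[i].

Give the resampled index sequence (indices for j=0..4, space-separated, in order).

C = [0, 7/11, 7/11, 8/11, 1]
j=0: u_0=3/25 ∈ [0, 7/11) → index 1
j=1: u_1=8/25 ∈ [0, 7/11) → index 1
j=2: u_2=13/25 ∈ [0, 7/11) → index 1
j=3: u_3=18/25 ∈ [7/11, 8/11) → index 3
j=4: u_4=23/25 ∈ [8/11, 1) → index 4

1 1 1 3 4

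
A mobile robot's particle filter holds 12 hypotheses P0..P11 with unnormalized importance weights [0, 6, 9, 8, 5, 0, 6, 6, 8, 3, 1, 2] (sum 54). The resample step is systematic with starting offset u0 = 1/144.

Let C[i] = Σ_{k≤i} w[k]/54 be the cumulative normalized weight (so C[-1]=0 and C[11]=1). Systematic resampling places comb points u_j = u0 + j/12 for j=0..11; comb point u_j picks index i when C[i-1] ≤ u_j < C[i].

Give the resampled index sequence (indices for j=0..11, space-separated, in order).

C = [0, 1/9, 5/18, 23/54, 14/27, 14/27, 17/27, 20/27, 8/9, 17/18, 26/27, 1]
j=0: u_0=1/144 ∈ [0, 1/9) → index 1
j=1: u_1=13/144 ∈ [0, 1/9) → index 1
j=2: u_2=25/144 ∈ [1/9, 5/18) → index 2
j=3: u_3=37/144 ∈ [1/9, 5/18) → index 2
j=4: u_4=49/144 ∈ [5/18, 23/54) → index 3
j=5: u_5=61/144 ∈ [5/18, 23/54) → index 3
j=6: u_6=73/144 ∈ [23/54, 14/27) → index 4
j=7: u_7=85/144 ∈ [14/27, 17/27) → index 6
j=8: u_8=97/144 ∈ [17/27, 20/27) → index 7
j=9: u_9=109/144 ∈ [20/27, 8/9) → index 8
j=10: u_10=121/144 ∈ [20/27, 8/9) → index 8
j=11: u_11=133/144 ∈ [8/9, 17/18) → index 9

1 1 2 2 3 3 4 6 7 8 8 9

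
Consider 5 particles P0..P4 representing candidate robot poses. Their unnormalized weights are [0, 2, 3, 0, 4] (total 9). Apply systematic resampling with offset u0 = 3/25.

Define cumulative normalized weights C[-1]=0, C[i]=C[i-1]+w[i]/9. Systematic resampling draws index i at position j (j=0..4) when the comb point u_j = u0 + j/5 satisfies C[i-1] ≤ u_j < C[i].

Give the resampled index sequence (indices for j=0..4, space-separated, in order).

1 2 2 4 4

C = [0, 2/9, 5/9, 5/9, 1]
j=0: u_0=3/25 ∈ [0, 2/9) → index 1
j=1: u_1=8/25 ∈ [2/9, 5/9) → index 2
j=2: u_2=13/25 ∈ [2/9, 5/9) → index 2
j=3: u_3=18/25 ∈ [5/9, 1) → index 4
j=4: u_4=23/25 ∈ [5/9, 1) → index 4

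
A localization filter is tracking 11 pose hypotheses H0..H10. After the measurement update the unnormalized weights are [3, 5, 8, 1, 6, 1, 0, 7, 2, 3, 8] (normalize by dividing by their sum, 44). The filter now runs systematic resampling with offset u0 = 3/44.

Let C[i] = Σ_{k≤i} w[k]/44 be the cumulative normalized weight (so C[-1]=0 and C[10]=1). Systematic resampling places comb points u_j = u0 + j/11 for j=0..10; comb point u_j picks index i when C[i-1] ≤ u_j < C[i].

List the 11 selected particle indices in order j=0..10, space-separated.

C = [3/44, 2/11, 4/11, 17/44, 23/44, 6/11, 6/11, 31/44, 3/4, 9/11, 1]
j=0: u_0=3/44 ∈ [3/44, 2/11) → index 1
j=1: u_1=7/44 ∈ [3/44, 2/11) → index 1
j=2: u_2=1/4 ∈ [2/11, 4/11) → index 2
j=3: u_3=15/44 ∈ [2/11, 4/11) → index 2
j=4: u_4=19/44 ∈ [17/44, 23/44) → index 4
j=5: u_5=23/44 ∈ [23/44, 6/11) → index 5
j=6: u_6=27/44 ∈ [6/11, 31/44) → index 7
j=7: u_7=31/44 ∈ [31/44, 3/4) → index 8
j=8: u_8=35/44 ∈ [3/4, 9/11) → index 9
j=9: u_9=39/44 ∈ [9/11, 1) → index 10
j=10: u_10=43/44 ∈ [9/11, 1) → index 10

1 1 2 2 4 5 7 8 9 10 10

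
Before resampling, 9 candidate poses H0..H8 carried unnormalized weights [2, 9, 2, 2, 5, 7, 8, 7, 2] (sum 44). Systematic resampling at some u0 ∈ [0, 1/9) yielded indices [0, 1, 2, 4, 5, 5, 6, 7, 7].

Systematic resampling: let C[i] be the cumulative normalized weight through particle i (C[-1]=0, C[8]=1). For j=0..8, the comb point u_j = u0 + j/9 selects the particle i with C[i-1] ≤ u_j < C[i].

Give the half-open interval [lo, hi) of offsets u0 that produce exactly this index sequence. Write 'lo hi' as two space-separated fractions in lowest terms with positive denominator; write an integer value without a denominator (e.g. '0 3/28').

C = [1/22, 1/4, 13/44, 15/44, 5/11, 27/44, 35/44, 21/22, 1]
j=0 picked index 0: u0 ∈ [0, 1/22)
j=1 picked index 1: u0 ∈ [-13/198, 5/36)
j=2 picked index 2: u0 ∈ [1/36, 29/396)
j=3 picked index 4: u0 ∈ [1/132, 4/33)
j=4 picked index 5: u0 ∈ [1/99, 67/396)
j=5 picked index 5: u0 ∈ [-10/99, 23/396)
j=6 picked index 6: u0 ∈ [-7/132, 17/132)
j=7 picked index 7: u0 ∈ [7/396, 35/198)
j=8 picked index 7: u0 ∈ [-37/396, 13/198)
intersection: [1/36, 1/22)

1/36 1/22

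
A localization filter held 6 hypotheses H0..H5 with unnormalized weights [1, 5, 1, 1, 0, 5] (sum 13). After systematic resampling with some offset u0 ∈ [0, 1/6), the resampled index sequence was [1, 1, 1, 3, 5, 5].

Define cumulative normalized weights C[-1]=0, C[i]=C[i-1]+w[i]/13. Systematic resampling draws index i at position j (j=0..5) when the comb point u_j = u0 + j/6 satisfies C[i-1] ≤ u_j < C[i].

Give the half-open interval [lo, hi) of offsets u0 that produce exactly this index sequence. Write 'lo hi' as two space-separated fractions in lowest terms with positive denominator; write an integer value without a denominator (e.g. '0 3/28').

1/13 3/26

C = [1/13, 6/13, 7/13, 8/13, 8/13, 1]
j=0 picked index 1: u0 ∈ [1/13, 6/13)
j=1 picked index 1: u0 ∈ [-7/78, 23/78)
j=2 picked index 1: u0 ∈ [-10/39, 5/39)
j=3 picked index 3: u0 ∈ [1/26, 3/26)
j=4 picked index 5: u0 ∈ [-2/39, 1/3)
j=5 picked index 5: u0 ∈ [-17/78, 1/6)
intersection: [1/13, 3/26)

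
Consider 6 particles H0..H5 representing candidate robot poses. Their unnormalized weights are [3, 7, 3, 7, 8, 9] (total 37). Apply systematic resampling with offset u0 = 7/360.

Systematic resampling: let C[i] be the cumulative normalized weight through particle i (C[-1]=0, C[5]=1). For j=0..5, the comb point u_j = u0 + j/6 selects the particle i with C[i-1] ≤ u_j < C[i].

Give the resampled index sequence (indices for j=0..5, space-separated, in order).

0 1 3 3 4 5

C = [3/37, 10/37, 13/37, 20/37, 28/37, 1]
j=0: u_0=7/360 ∈ [0, 3/37) → index 0
j=1: u_1=67/360 ∈ [3/37, 10/37) → index 1
j=2: u_2=127/360 ∈ [13/37, 20/37) → index 3
j=3: u_3=187/360 ∈ [13/37, 20/37) → index 3
j=4: u_4=247/360 ∈ [20/37, 28/37) → index 4
j=5: u_5=307/360 ∈ [28/37, 1) → index 5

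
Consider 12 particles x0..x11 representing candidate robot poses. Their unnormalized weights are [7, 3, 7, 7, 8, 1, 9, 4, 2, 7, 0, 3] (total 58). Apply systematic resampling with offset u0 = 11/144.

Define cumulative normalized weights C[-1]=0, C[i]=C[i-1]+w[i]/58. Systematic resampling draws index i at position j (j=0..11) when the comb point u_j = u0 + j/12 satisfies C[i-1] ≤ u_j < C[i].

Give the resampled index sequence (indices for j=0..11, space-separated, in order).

0 1 2 3 3 4 6 6 7 8 9 11

C = [7/58, 5/29, 17/58, 12/29, 16/29, 33/58, 21/29, 23/29, 24/29, 55/58, 55/58, 1]
j=0: u_0=11/144 ∈ [0, 7/58) → index 0
j=1: u_1=23/144 ∈ [7/58, 5/29) → index 1
j=2: u_2=35/144 ∈ [5/29, 17/58) → index 2
j=3: u_3=47/144 ∈ [17/58, 12/29) → index 3
j=4: u_4=59/144 ∈ [17/58, 12/29) → index 3
j=5: u_5=71/144 ∈ [12/29, 16/29) → index 4
j=6: u_6=83/144 ∈ [33/58, 21/29) → index 6
j=7: u_7=95/144 ∈ [33/58, 21/29) → index 6
j=8: u_8=107/144 ∈ [21/29, 23/29) → index 7
j=9: u_9=119/144 ∈ [23/29, 24/29) → index 8
j=10: u_10=131/144 ∈ [24/29, 55/58) → index 9
j=11: u_11=143/144 ∈ [55/58, 1) → index 11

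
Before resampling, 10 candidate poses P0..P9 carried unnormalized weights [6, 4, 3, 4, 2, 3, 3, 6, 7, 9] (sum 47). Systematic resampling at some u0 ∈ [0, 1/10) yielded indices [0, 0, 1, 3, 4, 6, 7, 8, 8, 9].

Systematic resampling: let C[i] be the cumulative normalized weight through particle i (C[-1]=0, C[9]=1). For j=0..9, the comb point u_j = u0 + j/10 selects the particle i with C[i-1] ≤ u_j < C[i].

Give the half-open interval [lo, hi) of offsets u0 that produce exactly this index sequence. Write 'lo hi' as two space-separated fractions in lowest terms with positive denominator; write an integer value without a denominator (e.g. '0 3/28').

0 1/235

C = [6/47, 10/47, 13/47, 17/47, 19/47, 22/47, 25/47, 31/47, 38/47, 1]
j=0 picked index 0: u0 ∈ [0, 6/47)
j=1 picked index 0: u0 ∈ [-1/10, 13/470)
j=2 picked index 1: u0 ∈ [-17/235, 3/235)
j=3 picked index 3: u0 ∈ [-11/470, 29/470)
j=4 picked index 4: u0 ∈ [-9/235, 1/235)
j=5 picked index 6: u0 ∈ [-3/94, 3/94)
j=6 picked index 7: u0 ∈ [-16/235, 14/235)
j=7 picked index 8: u0 ∈ [-19/470, 51/470)
j=8 picked index 8: u0 ∈ [-33/235, 2/235)
j=9 picked index 9: u0 ∈ [-43/470, 1/10)
intersection: [0, 1/235)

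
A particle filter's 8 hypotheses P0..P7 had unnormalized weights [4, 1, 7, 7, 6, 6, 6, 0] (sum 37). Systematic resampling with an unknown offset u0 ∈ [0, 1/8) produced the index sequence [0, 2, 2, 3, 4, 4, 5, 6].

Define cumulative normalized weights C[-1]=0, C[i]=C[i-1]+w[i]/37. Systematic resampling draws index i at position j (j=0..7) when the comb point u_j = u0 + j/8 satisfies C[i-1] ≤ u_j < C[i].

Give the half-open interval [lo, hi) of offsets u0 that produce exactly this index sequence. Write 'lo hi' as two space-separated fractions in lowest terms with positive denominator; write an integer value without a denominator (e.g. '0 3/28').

1/74 15/296

C = [4/37, 5/37, 12/37, 19/37, 25/37, 31/37, 1, 1]
j=0 picked index 0: u0 ∈ [0, 4/37)
j=1 picked index 2: u0 ∈ [3/296, 59/296)
j=2 picked index 2: u0 ∈ [-17/148, 11/148)
j=3 picked index 3: u0 ∈ [-15/296, 41/296)
j=4 picked index 4: u0 ∈ [1/74, 13/74)
j=5 picked index 4: u0 ∈ [-33/296, 15/296)
j=6 picked index 5: u0 ∈ [-11/148, 13/148)
j=7 picked index 6: u0 ∈ [-11/296, 1/8)
intersection: [1/74, 15/296)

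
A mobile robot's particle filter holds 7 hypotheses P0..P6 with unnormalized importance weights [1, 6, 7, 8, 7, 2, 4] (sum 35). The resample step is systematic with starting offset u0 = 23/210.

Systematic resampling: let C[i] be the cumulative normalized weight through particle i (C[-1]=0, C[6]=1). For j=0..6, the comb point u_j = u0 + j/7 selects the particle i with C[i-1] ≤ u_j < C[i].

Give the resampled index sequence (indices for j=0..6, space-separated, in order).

1 2 2 3 4 4 6

C = [1/35, 1/5, 2/5, 22/35, 29/35, 31/35, 1]
j=0: u_0=23/210 ∈ [1/35, 1/5) → index 1
j=1: u_1=53/210 ∈ [1/5, 2/5) → index 2
j=2: u_2=83/210 ∈ [1/5, 2/5) → index 2
j=3: u_3=113/210 ∈ [2/5, 22/35) → index 3
j=4: u_4=143/210 ∈ [22/35, 29/35) → index 4
j=5: u_5=173/210 ∈ [22/35, 29/35) → index 4
j=6: u_6=29/30 ∈ [31/35, 1) → index 6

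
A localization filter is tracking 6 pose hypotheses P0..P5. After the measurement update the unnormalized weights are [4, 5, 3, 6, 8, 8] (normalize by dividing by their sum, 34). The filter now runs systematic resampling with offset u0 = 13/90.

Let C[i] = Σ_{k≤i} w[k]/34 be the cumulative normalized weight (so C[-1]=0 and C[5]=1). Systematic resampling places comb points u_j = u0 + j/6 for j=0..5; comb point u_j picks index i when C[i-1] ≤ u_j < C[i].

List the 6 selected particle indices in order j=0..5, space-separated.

C = [2/17, 9/34, 6/17, 9/17, 13/17, 1]
j=0: u_0=13/90 ∈ [2/17, 9/34) → index 1
j=1: u_1=14/45 ∈ [9/34, 6/17) → index 2
j=2: u_2=43/90 ∈ [6/17, 9/17) → index 3
j=3: u_3=29/45 ∈ [9/17, 13/17) → index 4
j=4: u_4=73/90 ∈ [13/17, 1) → index 5
j=5: u_5=44/45 ∈ [13/17, 1) → index 5

1 2 3 4 5 5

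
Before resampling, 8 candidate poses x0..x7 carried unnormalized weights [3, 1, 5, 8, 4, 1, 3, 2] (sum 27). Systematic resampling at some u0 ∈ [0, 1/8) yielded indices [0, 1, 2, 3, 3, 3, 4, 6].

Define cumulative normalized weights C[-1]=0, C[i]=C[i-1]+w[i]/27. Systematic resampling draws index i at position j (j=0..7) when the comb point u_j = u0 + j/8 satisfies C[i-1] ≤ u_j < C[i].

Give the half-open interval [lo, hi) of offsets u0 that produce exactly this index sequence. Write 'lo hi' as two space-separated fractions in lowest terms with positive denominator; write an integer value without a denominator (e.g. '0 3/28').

C = [1/9, 4/27, 1/3, 17/27, 7/9, 22/27, 25/27, 1]
j=0 picked index 0: u0 ∈ [0, 1/9)
j=1 picked index 1: u0 ∈ [-1/72, 5/216)
j=2 picked index 2: u0 ∈ [-11/108, 1/12)
j=3 picked index 3: u0 ∈ [-1/24, 55/216)
j=4 picked index 3: u0 ∈ [-1/6, 7/54)
j=5 picked index 3: u0 ∈ [-7/24, 1/216)
j=6 picked index 4: u0 ∈ [-13/108, 1/36)
j=7 picked index 6: u0 ∈ [-13/216, 11/216)
intersection: [0, 1/216)

0 1/216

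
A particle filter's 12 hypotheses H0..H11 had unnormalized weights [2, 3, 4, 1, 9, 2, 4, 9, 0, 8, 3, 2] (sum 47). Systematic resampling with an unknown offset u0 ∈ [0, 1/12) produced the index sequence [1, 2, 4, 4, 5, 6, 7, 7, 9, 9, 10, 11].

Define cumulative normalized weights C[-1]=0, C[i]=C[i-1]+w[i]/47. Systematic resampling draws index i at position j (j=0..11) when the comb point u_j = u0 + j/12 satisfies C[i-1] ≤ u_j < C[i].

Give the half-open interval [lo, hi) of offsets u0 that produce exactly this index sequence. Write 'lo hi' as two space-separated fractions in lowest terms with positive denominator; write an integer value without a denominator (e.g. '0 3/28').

10/141 1/12

C = [2/47, 5/47, 9/47, 10/47, 19/47, 21/47, 25/47, 34/47, 34/47, 42/47, 45/47, 1]
j=0 picked index 1: u0 ∈ [2/47, 5/47)
j=1 picked index 2: u0 ∈ [13/564, 61/564)
j=2 picked index 4: u0 ∈ [13/282, 67/282)
j=3 picked index 4: u0 ∈ [-7/188, 29/188)
j=4 picked index 5: u0 ∈ [10/141, 16/141)
j=5 picked index 6: u0 ∈ [17/564, 65/564)
j=6 picked index 7: u0 ∈ [3/94, 21/94)
j=7 picked index 7: u0 ∈ [-29/564, 79/564)
j=8 picked index 9: u0 ∈ [8/141, 32/141)
j=9 picked index 9: u0 ∈ [-5/188, 27/188)
j=10 picked index 10: u0 ∈ [17/282, 35/282)
j=11 picked index 11: u0 ∈ [23/564, 1/12)
intersection: [10/141, 1/12)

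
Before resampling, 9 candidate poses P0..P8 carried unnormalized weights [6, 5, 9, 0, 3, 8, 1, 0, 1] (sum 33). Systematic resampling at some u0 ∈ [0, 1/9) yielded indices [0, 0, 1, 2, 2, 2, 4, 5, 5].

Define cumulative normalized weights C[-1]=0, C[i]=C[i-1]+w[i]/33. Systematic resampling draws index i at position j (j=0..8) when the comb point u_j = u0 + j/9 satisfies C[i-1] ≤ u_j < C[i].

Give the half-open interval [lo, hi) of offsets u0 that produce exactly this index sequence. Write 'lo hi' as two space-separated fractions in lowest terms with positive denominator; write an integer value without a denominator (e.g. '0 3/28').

0 1/33

C = [2/11, 1/3, 20/33, 20/33, 23/33, 31/33, 32/33, 32/33, 1]
j=0 picked index 0: u0 ∈ [0, 2/11)
j=1 picked index 0: u0 ∈ [-1/9, 7/99)
j=2 picked index 1: u0 ∈ [-4/99, 1/9)
j=3 picked index 2: u0 ∈ [0, 3/11)
j=4 picked index 2: u0 ∈ [-1/9, 16/99)
j=5 picked index 2: u0 ∈ [-2/9, 5/99)
j=6 picked index 4: u0 ∈ [-2/33, 1/33)
j=7 picked index 5: u0 ∈ [-8/99, 16/99)
j=8 picked index 5: u0 ∈ [-19/99, 5/99)
intersection: [0, 1/33)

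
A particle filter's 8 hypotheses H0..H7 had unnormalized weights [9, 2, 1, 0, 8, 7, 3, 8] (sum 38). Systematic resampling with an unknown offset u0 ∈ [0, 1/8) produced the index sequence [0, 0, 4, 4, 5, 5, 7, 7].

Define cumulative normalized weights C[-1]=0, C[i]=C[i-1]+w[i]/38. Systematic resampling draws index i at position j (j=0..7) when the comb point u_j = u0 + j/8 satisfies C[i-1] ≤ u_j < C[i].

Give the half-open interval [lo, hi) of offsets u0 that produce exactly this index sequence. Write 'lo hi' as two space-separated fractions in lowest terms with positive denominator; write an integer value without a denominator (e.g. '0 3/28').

5/76 13/152

C = [9/38, 11/38, 6/19, 6/19, 10/19, 27/38, 15/19, 1]
j=0 picked index 0: u0 ∈ [0, 9/38)
j=1 picked index 0: u0 ∈ [-1/8, 17/152)
j=2 picked index 4: u0 ∈ [5/76, 21/76)
j=3 picked index 4: u0 ∈ [-9/152, 23/152)
j=4 picked index 5: u0 ∈ [1/38, 4/19)
j=5 picked index 5: u0 ∈ [-15/152, 13/152)
j=6 picked index 7: u0 ∈ [3/76, 1/4)
j=7 picked index 7: u0 ∈ [-13/152, 1/8)
intersection: [5/76, 13/152)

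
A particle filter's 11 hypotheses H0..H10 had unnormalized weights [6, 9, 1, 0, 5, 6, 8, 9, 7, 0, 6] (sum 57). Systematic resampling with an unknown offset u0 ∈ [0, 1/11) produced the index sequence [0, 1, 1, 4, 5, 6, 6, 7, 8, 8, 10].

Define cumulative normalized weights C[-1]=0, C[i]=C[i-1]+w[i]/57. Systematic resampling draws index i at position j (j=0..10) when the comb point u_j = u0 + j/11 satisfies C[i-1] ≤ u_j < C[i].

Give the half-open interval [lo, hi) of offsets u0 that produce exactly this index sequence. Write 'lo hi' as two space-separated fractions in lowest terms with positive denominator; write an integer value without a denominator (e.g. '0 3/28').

C = [2/19, 5/19, 16/57, 16/57, 7/19, 9/19, 35/57, 44/57, 17/19, 17/19, 1]
j=0 picked index 0: u0 ∈ [0, 2/19)
j=1 picked index 1: u0 ∈ [3/209, 36/209)
j=2 picked index 1: u0 ∈ [-16/209, 17/209)
j=3 picked index 4: u0 ∈ [5/627, 20/209)
j=4 picked index 5: u0 ∈ [1/209, 23/209)
j=5 picked index 6: u0 ∈ [4/209, 100/627)
j=6 picked index 6: u0 ∈ [-15/209, 43/627)
j=7 picked index 7: u0 ∈ [-14/627, 85/627)
j=8 picked index 8: u0 ∈ [28/627, 35/209)
j=9 picked index 8: u0 ∈ [-29/627, 16/209)
j=10 picked index 10: u0 ∈ [-3/209, 1/11)
intersection: [28/627, 43/627)

28/627 43/627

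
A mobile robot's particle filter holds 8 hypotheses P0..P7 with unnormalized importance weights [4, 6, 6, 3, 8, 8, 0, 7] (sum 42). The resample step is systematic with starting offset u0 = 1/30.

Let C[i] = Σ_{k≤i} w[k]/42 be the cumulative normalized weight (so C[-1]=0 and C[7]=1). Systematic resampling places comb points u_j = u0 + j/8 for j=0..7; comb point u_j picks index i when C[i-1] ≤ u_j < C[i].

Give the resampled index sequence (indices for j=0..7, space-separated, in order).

C = [2/21, 5/21, 8/21, 19/42, 9/14, 5/6, 5/6, 1]
j=0: u_0=1/30 ∈ [0, 2/21) → index 0
j=1: u_1=19/120 ∈ [2/21, 5/21) → index 1
j=2: u_2=17/60 ∈ [5/21, 8/21) → index 2
j=3: u_3=49/120 ∈ [8/21, 19/42) → index 3
j=4: u_4=8/15 ∈ [19/42, 9/14) → index 4
j=5: u_5=79/120 ∈ [9/14, 5/6) → index 5
j=6: u_6=47/60 ∈ [9/14, 5/6) → index 5
j=7: u_7=109/120 ∈ [5/6, 1) → index 7

0 1 2 3 4 5 5 7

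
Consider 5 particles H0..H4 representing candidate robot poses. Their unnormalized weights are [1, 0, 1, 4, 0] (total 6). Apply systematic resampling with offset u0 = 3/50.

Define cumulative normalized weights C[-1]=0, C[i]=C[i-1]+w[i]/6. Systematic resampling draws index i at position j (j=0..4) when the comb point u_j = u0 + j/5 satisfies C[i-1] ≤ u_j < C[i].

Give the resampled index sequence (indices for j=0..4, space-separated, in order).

C = [1/6, 1/6, 1/3, 1, 1]
j=0: u_0=3/50 ∈ [0, 1/6) → index 0
j=1: u_1=13/50 ∈ [1/6, 1/3) → index 2
j=2: u_2=23/50 ∈ [1/3, 1) → index 3
j=3: u_3=33/50 ∈ [1/3, 1) → index 3
j=4: u_4=43/50 ∈ [1/3, 1) → index 3

0 2 3 3 3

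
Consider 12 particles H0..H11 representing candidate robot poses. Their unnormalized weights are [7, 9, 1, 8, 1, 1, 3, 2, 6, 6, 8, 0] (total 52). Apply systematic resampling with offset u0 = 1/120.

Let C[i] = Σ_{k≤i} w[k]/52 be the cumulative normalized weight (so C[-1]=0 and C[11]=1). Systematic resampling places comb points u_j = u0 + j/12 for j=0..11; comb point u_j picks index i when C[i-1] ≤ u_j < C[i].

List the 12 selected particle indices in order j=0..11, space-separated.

0 0 1 1 3 3 5 7 8 9 9 10

C = [7/52, 4/13, 17/52, 25/52, 1/2, 27/52, 15/26, 8/13, 19/26, 11/13, 1, 1]
j=0: u_0=1/120 ∈ [0, 7/52) → index 0
j=1: u_1=11/120 ∈ [0, 7/52) → index 0
j=2: u_2=7/40 ∈ [7/52, 4/13) → index 1
j=3: u_3=31/120 ∈ [7/52, 4/13) → index 1
j=4: u_4=41/120 ∈ [17/52, 25/52) → index 3
j=5: u_5=17/40 ∈ [17/52, 25/52) → index 3
j=6: u_6=61/120 ∈ [1/2, 27/52) → index 5
j=7: u_7=71/120 ∈ [15/26, 8/13) → index 7
j=8: u_8=27/40 ∈ [8/13, 19/26) → index 8
j=9: u_9=91/120 ∈ [19/26, 11/13) → index 9
j=10: u_10=101/120 ∈ [19/26, 11/13) → index 9
j=11: u_11=37/40 ∈ [11/13, 1) → index 10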